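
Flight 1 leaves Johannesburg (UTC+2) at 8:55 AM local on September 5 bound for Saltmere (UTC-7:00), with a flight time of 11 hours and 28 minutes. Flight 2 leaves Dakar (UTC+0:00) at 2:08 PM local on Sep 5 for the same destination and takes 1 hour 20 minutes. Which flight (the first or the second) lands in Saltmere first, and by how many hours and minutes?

the second, by 2 hours 55 minutes

Flight 1 in UTC: 8:55 AM − 2:00 = 6:55 AM on Sep 5.
+11 hours and 28 minutes → arrive 6:23 PM UTC on Sep 5.
Flight 2 departs at 2:08 PM UTC (Sep 5).
+1 hour and 20 minutes → arrive 3:28 PM UTC on Sep 5.
Flight 2 lands earlier by 2 hours 55 minutes.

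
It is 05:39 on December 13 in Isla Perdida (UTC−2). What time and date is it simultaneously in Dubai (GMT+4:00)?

In UTC: 05:39 + 2:00 = 07:39 on Dec 13.
Dubai is UTC+4:00: 07:39 + 4:00 = 11:39 on Dec 13.

11:39 on Dec 13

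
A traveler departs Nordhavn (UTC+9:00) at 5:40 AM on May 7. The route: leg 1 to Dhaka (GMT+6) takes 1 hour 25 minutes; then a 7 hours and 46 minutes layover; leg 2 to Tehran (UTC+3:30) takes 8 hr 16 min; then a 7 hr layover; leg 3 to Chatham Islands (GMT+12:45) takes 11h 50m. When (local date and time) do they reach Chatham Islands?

9:42 PM on May 8

Convert departure to UTC: 5:40 AM − 9:00 = 8:40 PM UTC on May 6.
Add 1 hour and 25 minutes leg 1 → 10:05 PM UTC.
Add 7 hours and 46 minutes layover in Dhaka → 5:51 AM UTC (May 7).
Add 8 hours 16 minutes leg 2 → 2:07 PM UTC.
Add 7 hours layover in Tehran → 9:07 PM UTC.
Add 11 hours and 50 minutes leg 3 → 8:57 AM UTC (May 8).
Chatham Islands is UTC+12:45, so local arrival = 8:57 AM + 12:45 = 9:42 PM on May 8.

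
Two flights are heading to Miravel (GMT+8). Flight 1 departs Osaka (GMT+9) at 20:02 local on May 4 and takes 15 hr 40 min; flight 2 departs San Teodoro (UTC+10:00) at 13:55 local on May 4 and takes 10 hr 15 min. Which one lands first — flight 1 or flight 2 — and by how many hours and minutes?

the second, by 12 hours 32 minutes

Flight 1 in UTC: 20:02 − 9:00 = 11:02 on May 4.
+15 hours 40 minutes → arrive 02:42 UTC on May 5.
Flight 2 in UTC: 13:55 − 10:00 = 03:55 on May 4.
+10 hours 15 minutes → arrive 14:10 UTC on May 4.
Flight 2 lands earlier by 12 hours 32 minutes.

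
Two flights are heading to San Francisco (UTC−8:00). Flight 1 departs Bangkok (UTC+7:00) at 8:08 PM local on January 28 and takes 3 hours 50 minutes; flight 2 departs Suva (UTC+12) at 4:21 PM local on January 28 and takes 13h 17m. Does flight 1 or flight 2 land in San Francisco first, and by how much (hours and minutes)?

the first, by 40 minutes

Flight 1 in UTC: 8:08 PM − 7:00 = 1:08 PM on Jan 28.
+3 hours and 50 minutes → arrive 4:58 PM UTC on Jan 28.
Flight 2 in UTC: 4:21 PM − 12:00 = 4:21 AM on Jan 28.
+13 hours 17 minutes → arrive 5:38 PM UTC on Jan 28.
Flight 1 lands earlier by 40 minutes.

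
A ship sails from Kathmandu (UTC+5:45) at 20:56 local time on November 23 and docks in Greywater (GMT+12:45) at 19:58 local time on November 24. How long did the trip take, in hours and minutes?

16 hours 2 minutes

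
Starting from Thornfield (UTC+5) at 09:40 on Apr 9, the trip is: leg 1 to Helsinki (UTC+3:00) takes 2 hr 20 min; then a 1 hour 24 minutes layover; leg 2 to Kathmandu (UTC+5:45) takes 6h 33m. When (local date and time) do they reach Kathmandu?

20:42 on Apr 9

Convert departure to UTC: 09:40 − 5:00 = 04:40 UTC on Apr 9.
Add 2 hours 20 minutes leg 1 → 07:00 UTC.
Add 1 hour 24 minutes layover in Helsinki → 08:24 UTC.
Add 6 hours 33 minutes leg 2 → 14:57 UTC.
Kathmandu is UTC+5:45, so local arrival = 14:57 + 5:45 = 20:42 on Apr 9.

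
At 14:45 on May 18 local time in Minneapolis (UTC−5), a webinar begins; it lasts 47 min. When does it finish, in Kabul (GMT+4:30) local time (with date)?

01:02 on May 19

Convert start to UTC: 14:45 + 5:00 = 19:45 UTC on May 18.
Add 47 minutes duration → 20:32 UTC.
Kabul is UTC+4:30, so local end time = 20:32 + 4:30 = 01:02 on May 19.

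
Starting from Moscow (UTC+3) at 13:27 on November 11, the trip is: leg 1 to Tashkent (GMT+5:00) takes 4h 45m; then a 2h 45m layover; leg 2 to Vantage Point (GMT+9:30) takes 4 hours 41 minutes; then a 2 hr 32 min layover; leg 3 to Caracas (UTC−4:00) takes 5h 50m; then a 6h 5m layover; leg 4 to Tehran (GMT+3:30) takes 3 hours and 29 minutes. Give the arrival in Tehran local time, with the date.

Convert departure to UTC: 13:27 − 3:00 = 10:27 UTC on Nov 11.
Add 4 hours 45 minutes leg 1 → 15:12 UTC.
Add 2 hours 45 minutes layover in Tashkent → 17:57 UTC.
Add 4 hours 41 minutes leg 2 → 22:38 UTC.
Add 2 hours and 32 minutes layover in Vantage Point → 01:10 UTC (Nov 12).
Add 5 hours 50 minutes leg 3 → 07:00 UTC.
Add 6 hours 5 minutes layover in Caracas → 13:05 UTC.
Add 3 hours and 29 minutes leg 4 → 16:34 UTC.
Tehran is UTC+3:30, so local arrival = 16:34 + 3:30 = 20:04 on Nov 12.

20:04 on Nov 12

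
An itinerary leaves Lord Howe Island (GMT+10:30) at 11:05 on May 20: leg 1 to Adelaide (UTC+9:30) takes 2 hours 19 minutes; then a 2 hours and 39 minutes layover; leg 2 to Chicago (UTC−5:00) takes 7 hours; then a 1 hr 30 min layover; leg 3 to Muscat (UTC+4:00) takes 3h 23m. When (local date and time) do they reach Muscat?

Convert departure to UTC: 11:05 − 10:30 = 00:35 UTC on May 20.
Add 2 hours and 19 minutes leg 1 → 02:54 UTC.
Add 2 hours and 39 minutes layover in Adelaide → 05:33 UTC.
Add 7 hours leg 2 → 12:33 UTC.
Add 1 hour and 30 minutes layover in Chicago → 14:03 UTC.
Add 3 hours 23 minutes leg 3 → 17:26 UTC.
Muscat is UTC+4:00, so local arrival = 17:26 + 4:00 = 21:26 on May 20.

21:26 on May 20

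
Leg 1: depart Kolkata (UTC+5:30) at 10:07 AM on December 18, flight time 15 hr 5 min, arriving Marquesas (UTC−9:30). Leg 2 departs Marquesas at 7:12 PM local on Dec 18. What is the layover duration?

Convert departure to UTC: 10:07 AM − 5:30 = 4:37 AM UTC on Dec 18.
Add 15 hours and 5 minutes flight time → 7:42 PM UTC.
Marquesas is UTC−9:30, so local arrival = 7:42 PM − 9:30 = 10:12 AM on Dec 18.
Layover = 7:12 PM − 10:12 AM = 9 hours.

9 hours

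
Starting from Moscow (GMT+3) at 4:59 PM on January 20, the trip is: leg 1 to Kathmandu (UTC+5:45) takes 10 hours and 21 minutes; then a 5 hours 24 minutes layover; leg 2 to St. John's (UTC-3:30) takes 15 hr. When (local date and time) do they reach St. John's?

5:14 PM on January 21

Convert departure to UTC: 4:59 PM − 3:00 = 1:59 PM UTC on Jan 20.
Add 10 hours and 21 minutes leg 1 → 12:20 AM UTC (Jan 21).
Add 5 hours and 24 minutes layover in Kathmandu → 5:44 AM UTC.
Add 15 hours leg 2 → 8:44 PM UTC.
St. John's is UTC−3:30, so local arrival = 8:44 PM − 3:30 = 5:14 PM on Jan 21.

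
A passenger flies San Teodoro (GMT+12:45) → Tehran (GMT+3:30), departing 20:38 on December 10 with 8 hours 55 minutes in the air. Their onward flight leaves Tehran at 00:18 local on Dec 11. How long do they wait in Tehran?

4 hours

Convert departure to UTC: 20:38 − 12:45 = 07:53 UTC on Dec 10.
Add 8 hours and 55 minutes flight time → 16:48 UTC.
Tehran is UTC+3:30, so local arrival = 16:48 + 3:30 = 20:18 on Dec 10.
Layover = 00:18 − 20:18 (+1 day) = 4 hours.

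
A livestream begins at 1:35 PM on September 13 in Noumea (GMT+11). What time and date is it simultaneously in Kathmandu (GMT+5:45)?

Kathmandu is 5:15 behind Noumea.
Shift by the zone difference: 1:35 PM − 5:15 = 8:20 AM on Sep 13 in Kathmandu.

8:20 AM on Sep 13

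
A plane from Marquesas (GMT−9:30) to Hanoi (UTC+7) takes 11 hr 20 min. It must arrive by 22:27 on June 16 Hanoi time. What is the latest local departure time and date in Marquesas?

Target arrival in UTC: 22:27 − 7:00 = 15:27 on Jun 16.
Subtract 11 hours 20 minutes → departure 04:07 UTC on Jun 16.
Marquesas is UTC−9:30: 04:07 − 9:30 = 18:37 on Jun 15.

18:37 on Jun 15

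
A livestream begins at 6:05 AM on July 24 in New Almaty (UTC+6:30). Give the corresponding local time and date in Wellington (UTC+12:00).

11:35 AM on Jul 24

Wellington is 5:30 ahead of New Almaty.
Shift by the zone difference: 6:05 AM + 5:30 = 11:35 AM on Jul 24 in Wellington.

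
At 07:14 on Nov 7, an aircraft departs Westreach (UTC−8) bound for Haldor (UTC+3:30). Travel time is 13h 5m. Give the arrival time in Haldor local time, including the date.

Convert departure to UTC: 07:14 + 8:00 = 15:14 UTC on Nov 7.
Add 13 hours and 5 minutes travel time → 04:19 UTC (Nov 8).
Haldor is UTC+3:30, so local arrival = 04:19 + 3:30 = 07:49 on Nov 8.

07:49 on November 8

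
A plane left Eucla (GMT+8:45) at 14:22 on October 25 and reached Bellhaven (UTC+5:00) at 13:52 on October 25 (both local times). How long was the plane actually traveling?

Bellhaven is 3:45 behind Eucla.
Clock-face elapsed time (ignoring zones) is −30 minutes.
Actual elapsed = −30 minutes + 3:45 = 3 hours 15 minutes.

3 hours 15 minutes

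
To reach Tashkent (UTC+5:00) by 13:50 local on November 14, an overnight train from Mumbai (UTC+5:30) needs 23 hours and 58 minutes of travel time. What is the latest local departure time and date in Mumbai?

Target arrival in UTC: 13:50 − 5:00 = 08:50 on Nov 14.
Subtract 23 hours and 58 minutes → departure 08:52 UTC on Nov 13.
Mumbai is UTC+5:30: 08:52 + 5:30 = 14:22 on Nov 13.

14:22 on November 13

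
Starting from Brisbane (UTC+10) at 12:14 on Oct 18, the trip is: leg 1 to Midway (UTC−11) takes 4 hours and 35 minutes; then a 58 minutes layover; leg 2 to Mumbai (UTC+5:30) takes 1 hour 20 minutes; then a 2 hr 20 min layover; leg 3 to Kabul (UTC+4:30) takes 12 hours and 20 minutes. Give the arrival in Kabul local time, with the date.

Convert departure to UTC: 12:14 − 10:00 = 02:14 UTC on Oct 18.
Add 4 hours 35 minutes leg 1 → 06:49 UTC.
Add 58 minutes layover in Midway → 07:47 UTC.
Add 1 hour and 20 minutes leg 2 → 09:07 UTC.
Add 2 hours and 20 minutes layover in Mumbai → 11:27 UTC.
Add 12 hours 20 minutes leg 3 → 23:47 UTC.
Kabul is UTC+4:30, so local arrival = 23:47 + 4:30 = 04:17 on Oct 19.

04:17 on October 19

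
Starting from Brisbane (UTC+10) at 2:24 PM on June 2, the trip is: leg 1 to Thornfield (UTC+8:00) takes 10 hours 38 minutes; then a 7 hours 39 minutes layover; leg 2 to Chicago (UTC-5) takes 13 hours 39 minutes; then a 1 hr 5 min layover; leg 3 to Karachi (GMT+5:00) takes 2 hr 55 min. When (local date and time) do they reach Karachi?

9:20 PM on Jun 3

Convert departure to UTC: 2:24 PM − 10:00 = 4:24 AM UTC on Jun 2.
Add 10 hours and 38 minutes leg 1 → 3:02 PM UTC.
Add 7 hours and 39 minutes layover in Thornfield → 10:41 PM UTC.
Add 13 hours 39 minutes leg 2 → 12:20 PM UTC (Jun 3).
Add 1 hour 5 minutes layover in Chicago → 1:25 PM UTC.
Add 2 hours and 55 minutes leg 3 → 4:20 PM UTC.
Karachi is UTC+5:00, so local arrival = 4:20 PM + 5:00 = 9:20 PM on Jun 3.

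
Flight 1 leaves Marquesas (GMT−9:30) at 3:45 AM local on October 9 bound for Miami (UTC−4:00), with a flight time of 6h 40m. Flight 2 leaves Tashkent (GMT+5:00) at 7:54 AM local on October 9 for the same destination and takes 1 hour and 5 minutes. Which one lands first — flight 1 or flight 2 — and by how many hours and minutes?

the second, by 15 hours 56 minutes

Flight 1 in UTC: 3:45 AM + 9:30 = 1:15 PM on Oct 9.
+6 hours and 40 minutes → arrive 7:55 PM UTC on Oct 9.
Flight 2 in UTC: 7:54 AM − 5:00 = 2:54 AM on Oct 9.
+1 hour and 5 minutes → arrive 3:59 AM UTC on Oct 9.
Flight 2 lands earlier by 15 hours 56 minutes.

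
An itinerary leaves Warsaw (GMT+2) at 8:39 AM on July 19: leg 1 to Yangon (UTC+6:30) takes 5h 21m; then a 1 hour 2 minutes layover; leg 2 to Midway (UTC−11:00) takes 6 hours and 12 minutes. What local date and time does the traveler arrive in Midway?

Convert departure to UTC: 8:39 AM − 2:00 = 6:39 AM UTC on Jul 19.
Add 5 hours 21 minutes leg 1 → 12:00 PM UTC.
Add 1 hour 2 minutes layover in Yangon → 1:02 PM UTC.
Add 6 hours 12 minutes leg 2 → 7:14 PM UTC.
Midway is UTC−11:00, so local arrival = 7:14 PM − 11:00 = 8:14 AM on Jul 19.

8:14 AM on July 19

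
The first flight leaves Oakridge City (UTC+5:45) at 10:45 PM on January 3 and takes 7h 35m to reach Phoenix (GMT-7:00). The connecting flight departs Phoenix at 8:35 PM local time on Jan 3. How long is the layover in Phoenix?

3 hours

Convert departure to UTC: 10:45 PM − 5:45 = 5:00 PM UTC on Jan 3.
Add 7 hours 35 minutes flight time → 12:35 AM UTC (Jan 4).
Phoenix is UTC−7:00, so local arrival = 12:35 AM − 7:00 = 5:35 PM on Jan 3.
Layover = 8:35 PM − 5:35 PM = 3 hours.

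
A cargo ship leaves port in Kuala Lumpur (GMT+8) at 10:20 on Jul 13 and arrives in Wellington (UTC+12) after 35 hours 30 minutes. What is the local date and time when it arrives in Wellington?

Convert departure to UTC: 10:20 − 8:00 = 02:20 UTC on Jul 13.
Add 35 hours and 30 minutes travel time → 13:50 UTC (Jul 14).
Wellington is UTC+12:00, so local arrival = 13:50 + 12:00 = 01:50 on Jul 15.

01:50 on July 15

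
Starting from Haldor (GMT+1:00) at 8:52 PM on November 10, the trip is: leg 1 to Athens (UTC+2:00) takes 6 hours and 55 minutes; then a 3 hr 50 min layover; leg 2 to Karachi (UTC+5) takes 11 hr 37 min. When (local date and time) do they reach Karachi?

11:14 PM on Nov 11

Convert departure to UTC: 8:52 PM − 1:00 = 7:52 PM UTC on Nov 10.
Add 6 hours 55 minutes leg 1 → 2:47 AM UTC (Nov 11).
Add 3 hours 50 minutes layover in Athens → 6:37 AM UTC.
Add 11 hours 37 minutes leg 2 → 6:14 PM UTC.
Karachi is UTC+5:00, so local arrival = 6:14 PM + 5:00 = 11:14 PM on Nov 11.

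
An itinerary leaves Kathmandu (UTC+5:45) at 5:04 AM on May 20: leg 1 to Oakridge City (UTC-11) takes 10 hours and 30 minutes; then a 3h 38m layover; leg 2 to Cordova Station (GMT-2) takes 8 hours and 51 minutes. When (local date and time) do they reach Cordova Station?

8:18 PM on May 20

Convert departure to UTC: 5:04 AM − 5:45 = 11:19 PM UTC on May 19.
Add 10 hours 30 minutes leg 1 → 9:49 AM UTC (May 20).
Add 3 hours and 38 minutes layover in Oakridge City → 1:27 PM UTC.
Add 8 hours and 51 minutes leg 2 → 10:18 PM UTC.
Cordova Station is UTC−2:00, so local arrival = 10:18 PM − 2:00 = 8:18 PM on May 20.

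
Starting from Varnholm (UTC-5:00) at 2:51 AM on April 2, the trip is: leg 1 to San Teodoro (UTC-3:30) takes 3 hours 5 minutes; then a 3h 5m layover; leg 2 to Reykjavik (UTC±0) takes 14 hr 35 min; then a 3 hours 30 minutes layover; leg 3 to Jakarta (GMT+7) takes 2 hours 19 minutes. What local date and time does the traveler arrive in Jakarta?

Convert departure to UTC: 2:51 AM + 5:00 = 7:51 AM UTC on Apr 2.
Add 3 hours and 5 minutes leg 1 → 10:56 AM UTC.
Add 3 hours 5 minutes layover in San Teodoro → 2:01 PM UTC.
Add 14 hours and 35 minutes leg 2 → 4:36 AM UTC (Apr 3).
Add 3 hours 30 minutes layover in Reykjavik → 8:06 AM UTC.
Add 2 hours 19 minutes leg 3 → 10:25 AM UTC.
Jakarta is UTC+7:00, so local arrival = 10:25 AM + 7:00 = 5:25 PM on Apr 3.

5:25 PM on Apr 3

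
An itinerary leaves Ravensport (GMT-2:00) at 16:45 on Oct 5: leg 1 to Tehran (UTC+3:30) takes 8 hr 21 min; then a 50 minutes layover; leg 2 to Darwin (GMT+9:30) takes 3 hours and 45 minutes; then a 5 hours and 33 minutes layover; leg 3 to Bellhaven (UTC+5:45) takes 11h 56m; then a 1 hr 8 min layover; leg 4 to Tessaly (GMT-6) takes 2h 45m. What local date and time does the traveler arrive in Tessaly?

Convert departure to UTC: 16:45 + 2:00 = 18:45 UTC on Oct 5.
Add 8 hours and 21 minutes leg 1 → 03:06 UTC (Oct 6).
Add 50 minutes layover in Tehran → 03:56 UTC.
Add 3 hours 45 minutes leg 2 → 07:41 UTC.
Add 5 hours and 33 minutes layover in Darwin → 13:14 UTC.
Add 11 hours 56 minutes leg 3 → 01:10 UTC (Oct 7).
Add 1 hour 8 minutes layover in Bellhaven → 02:18 UTC.
Add 2 hours 45 minutes leg 4 → 05:03 UTC.
Tessaly is UTC−6:00, so local arrival = 05:03 − 6:00 = 23:03 on Oct 6.

23:03 on October 6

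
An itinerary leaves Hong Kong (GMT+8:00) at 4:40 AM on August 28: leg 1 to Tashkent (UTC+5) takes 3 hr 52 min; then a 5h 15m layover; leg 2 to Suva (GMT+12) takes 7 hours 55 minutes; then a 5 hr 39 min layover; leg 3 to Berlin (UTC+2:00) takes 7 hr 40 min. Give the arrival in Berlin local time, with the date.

Convert departure to UTC: 4:40 AM − 8:00 = 8:40 PM UTC on Aug 27.
Add 3 hours 52 minutes leg 1 → 12:32 AM UTC (Aug 28).
Add 5 hours and 15 minutes layover in Tashkent → 5:47 AM UTC.
Add 7 hours 55 minutes leg 2 → 1:42 PM UTC.
Add 5 hours 39 minutes layover in Suva → 7:21 PM UTC.
Add 7 hours 40 minutes leg 3 → 3:01 AM UTC (Aug 29).
Berlin is UTC+2:00, so local arrival = 3:01 AM + 2:00 = 5:01 AM on Aug 29.

5:01 AM on Aug 29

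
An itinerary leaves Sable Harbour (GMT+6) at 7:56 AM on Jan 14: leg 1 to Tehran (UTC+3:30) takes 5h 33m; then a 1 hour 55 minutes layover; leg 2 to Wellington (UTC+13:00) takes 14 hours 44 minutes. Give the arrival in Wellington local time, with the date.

1:08 PM on Jan 15

Convert departure to UTC: 7:56 AM − 6:00 = 1:56 AM UTC on Jan 14.
Add 5 hours and 33 minutes leg 1 → 7:29 AM UTC.
Add 1 hour 55 minutes layover in Tehran → 9:24 AM UTC.
Add 14 hours 44 minutes leg 2 → 12:08 AM UTC (Jan 15).
Wellington is UTC+13:00, so local arrival = 12:08 AM + 13:00 = 1:08 PM on Jan 15.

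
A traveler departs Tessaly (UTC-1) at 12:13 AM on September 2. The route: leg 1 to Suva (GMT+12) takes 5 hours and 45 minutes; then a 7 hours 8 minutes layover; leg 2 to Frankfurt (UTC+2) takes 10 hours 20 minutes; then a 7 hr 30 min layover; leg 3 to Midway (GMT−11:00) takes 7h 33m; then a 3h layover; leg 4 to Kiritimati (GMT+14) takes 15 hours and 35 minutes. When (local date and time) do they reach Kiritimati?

12:04 AM on September 5

Convert departure to UTC: 12:13 AM + 1:00 = 1:13 AM UTC on Sep 2.
Add 5 hours and 45 minutes leg 1 → 6:58 AM UTC.
Add 7 hours and 8 minutes layover in Suva → 2:06 PM UTC.
Add 10 hours and 20 minutes leg 2 → 12:26 AM UTC (Sep 3).
Add 7 hours 30 minutes layover in Frankfurt → 7:56 AM UTC.
Add 7 hours 33 minutes leg 3 → 3:29 PM UTC.
Add 3 hours layover in Midway → 6:29 PM UTC.
Add 15 hours 35 minutes leg 4 → 10:04 AM UTC (Sep 4).
Kiritimati is UTC+14:00, so local arrival = 10:04 AM + 14:00 = 12:04 AM on Sep 5.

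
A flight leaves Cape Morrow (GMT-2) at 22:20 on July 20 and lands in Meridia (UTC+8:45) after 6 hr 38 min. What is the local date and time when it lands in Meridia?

Convert departure to UTC: 22:20 + 2:00 = 00:20 UTC on Jul 21.
Add 6 hours 38 minutes travel time → 06:58 UTC.
Meridia is UTC+8:45, so local arrival = 06:58 + 8:45 = 15:43 on Jul 21.

15:43 on July 21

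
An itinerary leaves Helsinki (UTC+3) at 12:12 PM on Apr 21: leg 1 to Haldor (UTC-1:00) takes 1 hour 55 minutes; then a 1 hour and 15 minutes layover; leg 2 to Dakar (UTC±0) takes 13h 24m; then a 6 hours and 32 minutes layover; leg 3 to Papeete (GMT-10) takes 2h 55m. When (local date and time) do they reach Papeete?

1:13 AM on Apr 22

Convert departure to UTC: 12:12 PM − 3:00 = 9:12 AM UTC on Apr 21.
Add 1 hour and 55 minutes leg 1 → 11:07 AM UTC.
Add 1 hour 15 minutes layover in Haldor → 12:22 PM UTC.
Add 13 hours and 24 minutes leg 2 → 1:46 AM UTC (Apr 22).
Add 6 hours and 32 minutes layover in Dakar → 8:18 AM UTC.
Add 2 hours 55 minutes leg 3 → 11:13 AM UTC.
Papeete is UTC−10:00, so local arrival = 11:13 AM − 10:00 = 1:13 AM on Apr 22.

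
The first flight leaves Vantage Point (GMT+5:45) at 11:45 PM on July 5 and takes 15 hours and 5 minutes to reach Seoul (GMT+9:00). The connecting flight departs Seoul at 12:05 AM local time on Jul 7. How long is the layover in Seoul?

Convert departure to UTC: 11:45 PM − 5:45 = 6:00 PM UTC on Jul 5.
Add 15 hours 5 minutes flight time → 9:05 AM UTC (Jul 6).
Seoul is UTC+9:00, so local arrival = 9:05 AM + 9:00 = 6:05 PM on Jul 6.
Layover = 12:05 AM − 6:05 PM (+1 day) = 6 hours.

6 hours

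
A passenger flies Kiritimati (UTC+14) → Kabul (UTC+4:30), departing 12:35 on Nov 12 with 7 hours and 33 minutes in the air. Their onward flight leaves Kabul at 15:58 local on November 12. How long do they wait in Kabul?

5 hours 20 minutes

Convert departure to UTC: 12:35 − 14:00 = 22:35 UTC on Nov 11.
Add 7 hours 33 minutes flight time → 06:08 UTC (Nov 12).
Kabul is UTC+4:30, so local arrival = 06:08 + 4:30 = 10:38 on Nov 12.
Layover = 15:58 − 10:38 = 5 hours 20 minutes.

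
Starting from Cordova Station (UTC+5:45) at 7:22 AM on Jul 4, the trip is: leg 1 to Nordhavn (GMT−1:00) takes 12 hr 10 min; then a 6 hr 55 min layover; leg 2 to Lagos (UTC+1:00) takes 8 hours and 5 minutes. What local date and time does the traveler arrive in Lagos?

Convert departure to UTC: 7:22 AM − 5:45 = 1:37 AM UTC on Jul 4.
Add 12 hours and 10 minutes leg 1 → 1:47 PM UTC.
Add 6 hours and 55 minutes layover in Nordhavn → 8:42 PM UTC.
Add 8 hours 5 minutes leg 2 → 4:47 AM UTC (Jul 5).
Lagos is UTC+1:00, so local arrival = 4:47 AM + 1:00 = 5:47 AM on Jul 5.

5:47 AM on July 5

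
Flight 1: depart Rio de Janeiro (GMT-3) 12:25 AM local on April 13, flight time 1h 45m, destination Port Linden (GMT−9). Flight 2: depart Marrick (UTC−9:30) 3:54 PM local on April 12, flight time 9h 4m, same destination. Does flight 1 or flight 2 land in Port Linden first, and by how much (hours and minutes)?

Flight 1 in UTC: 12:25 AM + 3:00 = 3:25 AM on Apr 13.
+1 hour and 45 minutes → arrive 5:10 AM UTC on Apr 13.
Flight 2 in UTC: 3:54 PM + 9:30 = 1:24 AM on Apr 13.
+9 hours and 4 minutes → arrive 10:28 AM UTC on Apr 13.
Flight 1 lands earlier by 5 hours 18 minutes.

the first, by 5 hours 18 minutes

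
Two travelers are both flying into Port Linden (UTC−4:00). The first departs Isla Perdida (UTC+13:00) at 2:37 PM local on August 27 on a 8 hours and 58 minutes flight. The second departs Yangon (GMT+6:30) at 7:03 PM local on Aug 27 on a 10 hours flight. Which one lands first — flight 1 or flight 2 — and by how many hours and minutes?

Flight 1 in UTC: 2:37 PM − 13:00 = 1:37 AM on Aug 27.
+8 hours and 58 minutes → arrive 10:35 AM UTC on Aug 27.
Flight 2 in UTC: 7:03 PM − 6:30 = 12:33 PM on Aug 27.
+10 hours → arrive 10:33 PM UTC on Aug 27.
Flight 1 lands earlier by 11 hours 58 minutes.

the first, by 11 hours 58 minutes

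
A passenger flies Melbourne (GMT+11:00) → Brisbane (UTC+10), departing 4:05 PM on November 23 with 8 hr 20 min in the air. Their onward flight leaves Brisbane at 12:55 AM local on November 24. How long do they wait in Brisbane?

Convert departure to UTC: 4:05 PM − 11:00 = 5:05 AM UTC on Nov 23.
Add 8 hours and 20 minutes flight time → 1:25 PM UTC.
Brisbane is UTC+10:00, so local arrival = 1:25 PM + 10:00 = 11:25 PM on Nov 23.
Layover = 12:55 AM − 11:25 PM (+1 day) = 1 hour 30 minutes.

1 hour 30 minutes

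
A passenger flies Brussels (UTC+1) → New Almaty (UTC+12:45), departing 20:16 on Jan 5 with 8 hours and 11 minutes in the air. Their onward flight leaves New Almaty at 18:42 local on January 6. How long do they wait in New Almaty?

2 hours 30 minutes

Convert departure to UTC: 20:16 − 1:00 = 19:16 UTC on Jan 5.
Add 8 hours 11 minutes flight time → 03:27 UTC (Jan 6).
New Almaty is UTC+12:45, so local arrival = 03:27 + 12:45 = 16:12 on Jan 6.
Layover = 18:42 − 16:12 = 2 hours 30 minutes.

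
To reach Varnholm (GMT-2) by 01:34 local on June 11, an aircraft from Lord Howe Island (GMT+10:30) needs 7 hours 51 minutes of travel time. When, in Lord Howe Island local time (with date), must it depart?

06:13 on June 11

Target arrival in UTC: 01:34 + 2:00 = 03:34 on Jun 11.
Subtract 7 hours and 51 minutes → departure 19:43 UTC on Jun 10.
Lord Howe Island is UTC+10:30: 19:43 + 10:30 = 06:13 on Jun 11.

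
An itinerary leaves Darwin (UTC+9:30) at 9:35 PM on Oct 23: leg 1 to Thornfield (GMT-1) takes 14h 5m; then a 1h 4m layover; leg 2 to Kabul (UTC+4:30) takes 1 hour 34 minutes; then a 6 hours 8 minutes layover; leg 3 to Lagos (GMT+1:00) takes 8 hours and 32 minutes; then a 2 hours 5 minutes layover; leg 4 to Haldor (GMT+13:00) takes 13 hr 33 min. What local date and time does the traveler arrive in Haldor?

12:06 AM on Oct 26

Convert departure to UTC: 9:35 PM − 9:30 = 12:05 PM UTC on Oct 23.
Add 14 hours and 5 minutes leg 1 → 2:10 AM UTC (Oct 24).
Add 1 hour 4 minutes layover in Thornfield → 3:14 AM UTC.
Add 1 hour and 34 minutes leg 2 → 4:48 AM UTC.
Add 6 hours 8 minutes layover in Kabul → 10:56 AM UTC.
Add 8 hours and 32 minutes leg 3 → 7:28 PM UTC.
Add 2 hours and 5 minutes layover in Lagos → 9:33 PM UTC.
Add 13 hours and 33 minutes leg 4 → 11:06 AM UTC (Oct 25).
Haldor is UTC+13:00, so local arrival = 11:06 AM + 13:00 = 12:06 AM on Oct 26.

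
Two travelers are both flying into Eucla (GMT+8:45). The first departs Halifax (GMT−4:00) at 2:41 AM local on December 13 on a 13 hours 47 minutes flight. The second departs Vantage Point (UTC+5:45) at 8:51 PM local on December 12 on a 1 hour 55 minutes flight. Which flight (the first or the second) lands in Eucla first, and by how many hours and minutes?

Flight 1 in UTC: 2:41 AM + 4:00 = 6:41 AM on Dec 13.
+13 hours and 47 minutes → arrive 8:28 PM UTC on Dec 13.
Flight 2 in UTC: 8:51 PM − 5:45 = 3:06 PM on Dec 12.
+1 hour and 55 minutes → arrive 5:01 PM UTC on Dec 12.
Flight 2 lands earlier by 27 hours 27 minutes.

the second, by 27 hours 27 minutes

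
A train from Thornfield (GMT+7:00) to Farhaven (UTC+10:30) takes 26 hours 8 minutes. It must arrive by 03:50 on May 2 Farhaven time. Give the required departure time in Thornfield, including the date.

22:12 on April 30

Target arrival in UTC: 03:50 − 10:30 = 17:20 on May 1.
Subtract 26 hours 8 minutes → departure 15:12 UTC on Apr 30.
Thornfield is UTC+7:00: 15:12 + 7:00 = 22:12 on Apr 30.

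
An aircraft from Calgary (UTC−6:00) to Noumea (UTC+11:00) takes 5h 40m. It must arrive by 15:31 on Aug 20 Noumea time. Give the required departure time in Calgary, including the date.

Target arrival in UTC: 15:31 − 11:00 = 04:31 on Aug 20.
Subtract 5 hours 40 minutes → departure 22:51 UTC on Aug 19.
Calgary is UTC−6:00: 22:51 − 6:00 = 16:51 on Aug 19.

16:51 on August 19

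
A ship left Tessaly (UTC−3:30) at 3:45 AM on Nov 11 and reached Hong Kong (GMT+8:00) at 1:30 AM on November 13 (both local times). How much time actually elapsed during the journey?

Departure in UTC: 3:45 AM + 3:30 = 7:15 AM on Nov 11.
Arrival in UTC: 1:30 AM − 8:00 = 5:30 PM on Nov 12.
Elapsed = 5:30 PM − 7:15 AM (+1 day) = 34 hours 15 minutes.

34 hours 15 minutes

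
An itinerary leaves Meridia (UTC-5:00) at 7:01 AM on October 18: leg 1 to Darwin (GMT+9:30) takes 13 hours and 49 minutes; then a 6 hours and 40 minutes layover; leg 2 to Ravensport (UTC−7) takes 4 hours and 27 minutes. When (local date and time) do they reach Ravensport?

Convert departure to UTC: 7:01 AM + 5:00 = 12:01 PM UTC on Oct 18.
Add 13 hours and 49 minutes leg 1 → 1:50 AM UTC (Oct 19).
Add 6 hours and 40 minutes layover in Darwin → 8:30 AM UTC.
Add 4 hours 27 minutes leg 2 → 12:57 PM UTC.
Ravensport is UTC−7:00, so local arrival = 12:57 PM − 7:00 = 5:57 AM on Oct 19.

5:57 AM on October 19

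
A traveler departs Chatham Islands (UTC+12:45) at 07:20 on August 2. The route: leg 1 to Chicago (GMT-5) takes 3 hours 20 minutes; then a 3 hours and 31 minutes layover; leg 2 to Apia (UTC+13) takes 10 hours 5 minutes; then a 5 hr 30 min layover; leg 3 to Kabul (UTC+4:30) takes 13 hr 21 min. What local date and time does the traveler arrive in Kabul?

Convert departure to UTC: 07:20 − 12:45 = 18:35 UTC on Aug 1.
Add 3 hours and 20 minutes leg 1 → 21:55 UTC.
Add 3 hours 31 minutes layover in Chicago → 01:26 UTC (Aug 2).
Add 10 hours and 5 minutes leg 2 → 11:31 UTC.
Add 5 hours and 30 minutes layover in Apia → 17:01 UTC.
Add 13 hours 21 minutes leg 3 → 06:22 UTC (Aug 3).
Kabul is UTC+4:30, so local arrival = 06:22 + 4:30 = 10:52 on Aug 3.

10:52 on August 3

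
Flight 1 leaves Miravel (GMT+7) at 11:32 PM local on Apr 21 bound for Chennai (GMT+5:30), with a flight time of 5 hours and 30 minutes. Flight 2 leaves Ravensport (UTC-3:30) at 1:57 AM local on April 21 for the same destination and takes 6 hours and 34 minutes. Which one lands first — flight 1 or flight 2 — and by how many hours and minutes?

the second, by 10 hours 1 minute

Flight 1 in UTC: 11:32 PM − 7:00 = 4:32 PM on Apr 21.
+5 hours 30 minutes → arrive 10:02 PM UTC on Apr 21.
Flight 2 in UTC: 1:57 AM + 3:30 = 5:27 AM on Apr 21.
+6 hours 34 minutes → arrive 12:01 PM UTC on Apr 21.
Flight 2 lands earlier by 10 hours 1 minute.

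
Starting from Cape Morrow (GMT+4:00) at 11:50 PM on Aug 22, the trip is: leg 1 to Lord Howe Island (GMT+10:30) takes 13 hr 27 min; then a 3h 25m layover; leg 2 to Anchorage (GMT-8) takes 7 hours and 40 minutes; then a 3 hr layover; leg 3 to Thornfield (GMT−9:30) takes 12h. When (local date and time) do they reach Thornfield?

Convert departure to UTC: 11:50 PM − 4:00 = 7:50 PM UTC on Aug 22.
Add 13 hours 27 minutes leg 1 → 9:17 AM UTC (Aug 23).
Add 3 hours 25 minutes layover in Lord Howe Island → 12:42 PM UTC.
Add 7 hours and 40 minutes leg 2 → 8:22 PM UTC.
Add 3 hours layover in Anchorage → 11:22 PM UTC.
Add 12 hours leg 3 → 11:22 AM UTC (Aug 24).
Thornfield is UTC−9:30, so local arrival = 11:22 AM − 9:30 = 1:52 AM on Aug 24.

1:52 AM on August 24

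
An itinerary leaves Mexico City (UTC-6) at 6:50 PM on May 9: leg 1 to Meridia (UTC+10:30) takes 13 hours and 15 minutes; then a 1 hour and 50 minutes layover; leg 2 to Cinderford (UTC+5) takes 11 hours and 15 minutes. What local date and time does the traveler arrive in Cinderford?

8:10 AM on May 11

Convert departure to UTC: 6:50 PM + 6:00 = 12:50 AM UTC on May 10.
Add 13 hours 15 minutes leg 1 → 2:05 PM UTC.
Add 1 hour and 50 minutes layover in Meridia → 3:55 PM UTC.
Add 11 hours and 15 minutes leg 2 → 3:10 AM UTC (May 11).
Cinderford is UTC+5:00, so local arrival = 3:10 AM + 5:00 = 8:10 AM on May 11.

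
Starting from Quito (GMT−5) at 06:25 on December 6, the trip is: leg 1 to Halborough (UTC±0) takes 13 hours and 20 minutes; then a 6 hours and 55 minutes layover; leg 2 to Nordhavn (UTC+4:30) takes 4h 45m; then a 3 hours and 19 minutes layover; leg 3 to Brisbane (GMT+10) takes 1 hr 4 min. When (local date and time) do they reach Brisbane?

Convert departure to UTC: 06:25 + 5:00 = 11:25 UTC on Dec 6.
Add 13 hours 20 minutes leg 1 → 00:45 UTC (Dec 7).
Add 6 hours 55 minutes layover in Halborough → 07:40 UTC.
Add 4 hours 45 minutes leg 2 → 12:25 UTC.
Add 3 hours 19 minutes layover in Nordhavn → 15:44 UTC.
Add 1 hour 4 minutes leg 3 → 16:48 UTC.
Brisbane is UTC+10:00, so local arrival = 16:48 + 10:00 = 02:48 on Dec 8.

02:48 on Dec 8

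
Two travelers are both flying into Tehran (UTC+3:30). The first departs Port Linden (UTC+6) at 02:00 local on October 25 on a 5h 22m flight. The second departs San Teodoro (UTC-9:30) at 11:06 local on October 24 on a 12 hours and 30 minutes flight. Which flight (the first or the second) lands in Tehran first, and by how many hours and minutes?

the first, by 7 hours 44 minutes

Flight 1 in UTC: 02:00 − 6:00 = 20:00 on Oct 24.
+5 hours and 22 minutes → arrive 01:22 UTC on Oct 25.
Flight 2 in UTC: 11:06 + 9:30 = 20:36 on Oct 24.
+12 hours and 30 minutes → arrive 09:06 UTC on Oct 25.
Flight 1 lands earlier by 7 hours 44 minutes.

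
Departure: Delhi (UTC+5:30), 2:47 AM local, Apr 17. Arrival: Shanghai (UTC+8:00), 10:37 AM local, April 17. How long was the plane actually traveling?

Departure in UTC: 2:47 AM − 5:30 = 9:17 PM on Apr 16.
Arrival in UTC: 10:37 AM − 8:00 = 2:37 AM on Apr 17.
Elapsed = 2:37 AM − 9:17 PM (+1 day) = 5 hours 20 minutes.

5 hours 20 minutes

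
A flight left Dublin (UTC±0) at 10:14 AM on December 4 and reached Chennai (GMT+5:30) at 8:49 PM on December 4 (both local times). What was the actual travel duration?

5 hours 5 minutes

Departure is already UTC: 10:14 AM on Dec 4.
Arrival in UTC: 8:49 PM − 5:30 = 3:19 PM on Dec 4.
Elapsed = 3:19 PM − 10:14 AM = 5 hours 5 minutes.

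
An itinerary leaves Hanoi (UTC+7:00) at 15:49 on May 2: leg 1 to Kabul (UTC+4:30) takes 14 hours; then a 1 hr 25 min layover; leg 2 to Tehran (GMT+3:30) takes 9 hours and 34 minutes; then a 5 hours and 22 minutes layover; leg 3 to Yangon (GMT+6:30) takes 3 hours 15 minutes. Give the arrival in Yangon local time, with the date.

00:55 on May 4

Convert departure to UTC: 15:49 − 7:00 = 08:49 UTC on May 2.
Add 14 hours leg 1 → 22:49 UTC.
Add 1 hour 25 minutes layover in Kabul → 00:14 UTC (May 3).
Add 9 hours 34 minutes leg 2 → 09:48 UTC.
Add 5 hours 22 minutes layover in Tehran → 15:10 UTC.
Add 3 hours 15 minutes leg 3 → 18:25 UTC.
Yangon is UTC+6:30, so local arrival = 18:25 + 6:30 = 00:55 on May 4.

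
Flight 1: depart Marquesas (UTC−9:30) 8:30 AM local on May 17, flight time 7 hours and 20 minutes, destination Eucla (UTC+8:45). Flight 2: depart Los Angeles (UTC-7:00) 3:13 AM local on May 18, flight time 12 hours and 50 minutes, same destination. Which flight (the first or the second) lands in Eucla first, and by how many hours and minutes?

the first, by 21 hours 43 minutes

Flight 1 in UTC: 8:30 AM + 9:30 = 6:00 PM on May 17.
+7 hours 20 minutes → arrive 1:20 AM UTC on May 18.
Flight 2 in UTC: 3:13 AM + 7:00 = 10:13 AM on May 18.
+12 hours 50 minutes → arrive 11:03 PM UTC on May 18.
Flight 1 lands earlier by 21 hours 43 minutes.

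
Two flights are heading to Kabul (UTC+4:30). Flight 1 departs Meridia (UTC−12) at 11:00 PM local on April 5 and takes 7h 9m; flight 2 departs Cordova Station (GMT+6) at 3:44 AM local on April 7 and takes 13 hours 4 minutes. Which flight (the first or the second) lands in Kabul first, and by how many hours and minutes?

Flight 1 in UTC: 11:00 PM + 12:00 = 11:00 AM on Apr 6.
+7 hours 9 minutes → arrive 6:09 PM UTC on Apr 6.
Flight 2 in UTC: 3:44 AM − 6:00 = 9:44 PM on Apr 6.
+13 hours and 4 minutes → arrive 10:48 AM UTC on Apr 7.
Flight 1 lands earlier by 16 hours 39 minutes.

the first, by 16 hours 39 minutes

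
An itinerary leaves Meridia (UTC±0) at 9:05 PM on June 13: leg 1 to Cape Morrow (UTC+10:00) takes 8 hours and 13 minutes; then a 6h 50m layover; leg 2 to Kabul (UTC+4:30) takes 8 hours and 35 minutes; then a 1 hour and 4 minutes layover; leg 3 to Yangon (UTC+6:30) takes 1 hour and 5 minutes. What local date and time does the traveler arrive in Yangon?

Meridia is at UTC+0, so departure is already 9:05 PM UTC on Jun 13.
Add 8 hours 13 minutes leg 1 → 5:18 AM UTC (Jun 14).
Add 6 hours and 50 minutes layover in Cape Morrow → 12:08 PM UTC.
Add 8 hours 35 minutes leg 2 → 8:43 PM UTC.
Add 1 hour 4 minutes layover in Kabul → 9:47 PM UTC.
Add 1 hour and 5 minutes leg 3 → 10:52 PM UTC.
Yangon is UTC+6:30, so local arrival = 10:52 PM + 6:30 = 5:22 AM on Jun 15.

5:22 AM on Jun 15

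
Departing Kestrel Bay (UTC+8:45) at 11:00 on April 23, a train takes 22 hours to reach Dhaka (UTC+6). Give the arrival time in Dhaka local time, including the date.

06:15 on Apr 24

Convert departure to UTC: 11:00 − 8:45 = 02:15 UTC on Apr 23.
Add 22 hours travel time → 00:15 UTC (Apr 24).
Dhaka is UTC+6:00, so local arrival = 00:15 + 6:00 = 06:15 on Apr 24.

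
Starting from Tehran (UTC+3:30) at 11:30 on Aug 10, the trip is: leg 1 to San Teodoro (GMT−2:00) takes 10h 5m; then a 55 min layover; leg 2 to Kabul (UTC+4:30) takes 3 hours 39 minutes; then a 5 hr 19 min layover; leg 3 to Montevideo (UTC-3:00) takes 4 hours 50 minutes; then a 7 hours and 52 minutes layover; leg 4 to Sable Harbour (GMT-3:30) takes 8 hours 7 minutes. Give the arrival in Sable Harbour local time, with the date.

21:17 on August 11

Convert departure to UTC: 11:30 − 3:30 = 08:00 UTC on Aug 10.
Add 10 hours and 5 minutes leg 1 → 18:05 UTC.
Add 55 minutes layover in San Teodoro → 19:00 UTC.
Add 3 hours 39 minutes leg 2 → 22:39 UTC.
Add 5 hours 19 minutes layover in Kabul → 03:58 UTC (Aug 11).
Add 4 hours and 50 minutes leg 3 → 08:48 UTC.
Add 7 hours 52 minutes layover in Montevideo → 16:40 UTC.
Add 8 hours and 7 minutes leg 4 → 00:47 UTC (Aug 12).
Sable Harbour is UTC−3:30, so local arrival = 00:47 − 3:30 = 21:17 on Aug 11.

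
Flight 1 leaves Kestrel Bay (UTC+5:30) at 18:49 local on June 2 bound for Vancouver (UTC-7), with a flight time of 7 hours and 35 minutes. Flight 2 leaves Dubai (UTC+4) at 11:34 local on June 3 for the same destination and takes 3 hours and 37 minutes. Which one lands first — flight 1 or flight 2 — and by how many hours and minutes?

the first, by 14 hours 17 minutes

Flight 1 in UTC: 18:49 − 5:30 = 13:19 on Jun 2.
+7 hours and 35 minutes → arrive 20:54 UTC on Jun 2.
Flight 2 in UTC: 11:34 − 4:00 = 07:34 on Jun 3.
+3 hours 37 minutes → arrive 11:11 UTC on Jun 3.
Flight 1 lands earlier by 14 hours 17 minutes.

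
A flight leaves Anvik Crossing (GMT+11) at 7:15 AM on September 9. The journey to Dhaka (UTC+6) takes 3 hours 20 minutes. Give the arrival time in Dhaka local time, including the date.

Dhaka is 5:00 behind Anvik Crossing.
After 3 hours and 20 minutes it is 10:35 AM in Anvik Crossing.
Shift by the zone difference: 10:35 AM − 5:00 = 5:35 AM on Sep 9 in Dhaka.

5:35 AM on Sep 9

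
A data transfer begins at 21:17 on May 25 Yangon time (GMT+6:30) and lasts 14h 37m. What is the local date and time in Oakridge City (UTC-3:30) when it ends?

01:54 on May 26

Convert start to UTC: 21:17 − 6:30 = 14:47 UTC on May 25.
Add 14 hours and 37 minutes duration → 05:24 UTC (May 26).
Oakridge City is UTC−3:30, so local end time = 05:24 − 3:30 = 01:54 on May 26.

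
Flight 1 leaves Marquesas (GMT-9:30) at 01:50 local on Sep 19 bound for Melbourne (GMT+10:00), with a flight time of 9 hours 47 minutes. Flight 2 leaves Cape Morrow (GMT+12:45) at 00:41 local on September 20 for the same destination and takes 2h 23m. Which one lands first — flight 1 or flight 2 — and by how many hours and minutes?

the second, by 6 hours 48 minutes

Flight 1 in UTC: 01:50 + 9:30 = 11:20 on Sep 19.
+9 hours 47 minutes → arrive 21:07 UTC on Sep 19.
Flight 2 in UTC: 00:41 − 12:45 = 11:56 on Sep 19.
+2 hours 23 minutes → arrive 14:19 UTC on Sep 19.
Flight 2 lands earlier by 6 hours 48 minutes.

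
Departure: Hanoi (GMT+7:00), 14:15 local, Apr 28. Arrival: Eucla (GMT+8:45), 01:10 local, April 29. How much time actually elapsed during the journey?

Departure in UTC: 14:15 − 7:00 = 07:15 on Apr 28.
Arrival in UTC: 01:10 − 8:45 = 16:25 on Apr 28.
Elapsed = 16:25 − 07:15 = 9 hours 10 minutes.

9 hours 10 minutes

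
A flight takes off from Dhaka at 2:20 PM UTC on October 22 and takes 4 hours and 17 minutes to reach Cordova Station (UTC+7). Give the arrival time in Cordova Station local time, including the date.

1:37 AM on Oct 23

Departure is given in UTC: 2:20 PM on Oct 22.
Add 4 hours and 17 minutes → 6:37 PM UTC.
Cordova Station is UTC+7:00: 6:37 PM + 7:00 = 1:37 AM on Oct 23.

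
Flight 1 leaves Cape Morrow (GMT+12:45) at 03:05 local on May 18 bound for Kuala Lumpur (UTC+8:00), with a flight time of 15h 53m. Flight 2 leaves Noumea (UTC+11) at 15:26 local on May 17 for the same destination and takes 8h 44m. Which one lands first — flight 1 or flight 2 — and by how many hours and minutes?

the second, by 17 hours 3 minutes

Flight 1 in UTC: 03:05 − 12:45 = 14:20 on May 17.
+15 hours and 53 minutes → arrive 06:13 UTC on May 18.
Flight 2 in UTC: 15:26 − 11:00 = 04:26 on May 17.
+8 hours and 44 minutes → arrive 13:10 UTC on May 17.
Flight 2 lands earlier by 17 hours 3 minutes.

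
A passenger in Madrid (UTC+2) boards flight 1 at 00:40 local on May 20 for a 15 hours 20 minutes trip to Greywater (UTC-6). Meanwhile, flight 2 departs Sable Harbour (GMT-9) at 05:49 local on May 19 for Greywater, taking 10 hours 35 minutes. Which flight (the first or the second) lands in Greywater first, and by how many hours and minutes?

the second, by 12 hours 36 minutes

Flight 1 in UTC: 00:40 − 2:00 = 22:40 on May 19.
+15 hours and 20 minutes → arrive 14:00 UTC on May 20.
Flight 2 in UTC: 05:49 + 9:00 = 14:49 on May 19.
+10 hours and 35 minutes → arrive 01:24 UTC on May 20.
Flight 2 lands earlier by 12 hours 36 minutes.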